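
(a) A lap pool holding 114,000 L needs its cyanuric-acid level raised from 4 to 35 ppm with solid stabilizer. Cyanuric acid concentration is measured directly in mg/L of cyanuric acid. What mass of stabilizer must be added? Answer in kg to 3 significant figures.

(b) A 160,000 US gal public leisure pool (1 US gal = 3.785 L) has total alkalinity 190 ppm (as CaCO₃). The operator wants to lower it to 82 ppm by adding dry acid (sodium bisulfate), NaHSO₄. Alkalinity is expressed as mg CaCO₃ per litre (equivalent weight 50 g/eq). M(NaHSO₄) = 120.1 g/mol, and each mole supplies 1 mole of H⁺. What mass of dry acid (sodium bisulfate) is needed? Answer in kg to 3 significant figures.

(a) 3.53 kg; (b) 157 kg

(a) CYA to add: (35 − 4) = 31 mg/L × 114,000 L = 3534 g cyanuric acid.

(b) Volume: 160,000 US gal × 3.785 L/gal = 605,600 L.
(b) Alkalinity to neutralize: (190 − 82) = 108 mg/L as CaCO₃ × 605,600 L = 65,400 g as CaCO₃.
(b) Equivalents of H⁺ required: 65,400 ÷ 50 g/eq = 1308 eq = 1308 mol NaHSO₄.
(b) Mass of NaHSO₄: 1308 × 120.1 = 157,100 g.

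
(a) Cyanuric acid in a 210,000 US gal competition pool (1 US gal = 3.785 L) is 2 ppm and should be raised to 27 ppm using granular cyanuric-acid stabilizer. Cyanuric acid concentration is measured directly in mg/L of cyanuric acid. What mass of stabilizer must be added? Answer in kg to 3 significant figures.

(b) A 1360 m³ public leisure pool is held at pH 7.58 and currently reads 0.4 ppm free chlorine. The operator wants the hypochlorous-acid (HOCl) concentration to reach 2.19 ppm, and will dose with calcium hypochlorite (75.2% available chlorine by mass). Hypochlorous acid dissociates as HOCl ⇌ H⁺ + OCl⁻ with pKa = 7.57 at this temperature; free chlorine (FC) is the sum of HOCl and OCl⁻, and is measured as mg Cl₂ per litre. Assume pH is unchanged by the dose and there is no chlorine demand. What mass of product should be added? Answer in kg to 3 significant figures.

(a) 19.9 kg; (b) 7.29 kg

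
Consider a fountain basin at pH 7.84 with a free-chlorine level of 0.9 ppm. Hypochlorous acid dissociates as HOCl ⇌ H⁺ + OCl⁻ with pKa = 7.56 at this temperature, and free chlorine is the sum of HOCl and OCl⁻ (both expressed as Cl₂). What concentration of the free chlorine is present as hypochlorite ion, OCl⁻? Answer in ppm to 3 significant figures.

[OCl⁻]/[HOCl] = 10^(pH − pKa) = 10^(7.84 − 7.56) = 10^0.28 = 1.905.
Fraction as HOCl = 1 / (1 + 1.905) = 0.3442.
OCl⁻ = (1 − 0.3442) × 0.9 ppm = 0.5902 ppm.

0.590 ppm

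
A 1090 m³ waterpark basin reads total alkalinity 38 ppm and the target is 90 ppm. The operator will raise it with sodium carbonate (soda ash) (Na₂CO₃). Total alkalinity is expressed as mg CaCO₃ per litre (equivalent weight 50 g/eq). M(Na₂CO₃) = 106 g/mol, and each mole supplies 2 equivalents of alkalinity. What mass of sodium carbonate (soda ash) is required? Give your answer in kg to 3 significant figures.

60.1 kg

Volume: 1090 m³ = 1,090,000 L.
Alkalinity to add: (90 − 38) = 52 mg/L as CaCO₃ × 1,090,000 L = 56,680 g as CaCO₃.
Equivalents: 56,680 g ÷ 50 g/eq = 1134 eq.
Each mole of Na₂CO₃ supplies 2 eq, so 1134 / 2 = 566.8 mol.
Mass: 566.8 mol × 106 g/mol = 60,080 g.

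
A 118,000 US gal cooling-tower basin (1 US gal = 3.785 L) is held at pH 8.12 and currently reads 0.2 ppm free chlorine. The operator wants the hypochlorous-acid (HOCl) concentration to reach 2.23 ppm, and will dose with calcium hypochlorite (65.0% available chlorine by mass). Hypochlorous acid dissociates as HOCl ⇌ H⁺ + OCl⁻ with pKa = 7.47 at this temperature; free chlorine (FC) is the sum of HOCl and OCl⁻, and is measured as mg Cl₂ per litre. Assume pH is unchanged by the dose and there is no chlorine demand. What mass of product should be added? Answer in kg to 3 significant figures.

8.24 kg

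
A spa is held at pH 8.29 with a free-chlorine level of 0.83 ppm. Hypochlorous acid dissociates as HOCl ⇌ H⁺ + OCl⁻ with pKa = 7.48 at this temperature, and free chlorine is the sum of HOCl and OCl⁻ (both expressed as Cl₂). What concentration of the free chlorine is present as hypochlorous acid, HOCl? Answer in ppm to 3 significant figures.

0.111 ppm

[OCl⁻]/[HOCl] = 10^(pH − pKa) = 10^(8.29 − 7.48) = 10^0.81 = 6.457.
Fraction as HOCl = 1 / (1 + 6.457) = 0.1341.
HOCl = 0.1341 × 0.83 ppm = 0.1113 ppm.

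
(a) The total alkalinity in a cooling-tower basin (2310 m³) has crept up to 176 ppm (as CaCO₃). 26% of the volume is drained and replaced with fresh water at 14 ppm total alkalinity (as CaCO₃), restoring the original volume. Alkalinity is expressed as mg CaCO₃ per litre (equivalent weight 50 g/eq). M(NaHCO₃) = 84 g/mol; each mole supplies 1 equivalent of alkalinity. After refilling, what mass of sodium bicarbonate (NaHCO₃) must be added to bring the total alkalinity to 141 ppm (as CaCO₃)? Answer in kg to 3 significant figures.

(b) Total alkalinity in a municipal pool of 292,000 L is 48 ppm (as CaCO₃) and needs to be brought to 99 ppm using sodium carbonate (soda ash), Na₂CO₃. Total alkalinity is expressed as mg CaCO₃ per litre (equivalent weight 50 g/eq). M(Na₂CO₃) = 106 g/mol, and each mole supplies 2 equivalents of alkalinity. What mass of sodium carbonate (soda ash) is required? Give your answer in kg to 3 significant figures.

(a) Volume: 2310 m³ = 2,310,000 L.
(a) After draining 26% and refilling: 176 × 0.74 + 14 × 0.26 = 133.88 ppm.
(a) Deficit to target: 141 − 133.88 = 7.12 mg/L.
(a) As CaCO₃: 7.12 mg/L × 2,310,000 L = 16,450 g; ÷ 50 g/eq ÷ 1 = 328.9 mol NaHCO₃.
(a) Mass: 328.9 × 84 = 27,630 g.

(b) Alkalinity to add: (99 − 48) = 51 mg/L as CaCO₃ × 292,000 L = 14,890 g as CaCO₃.
(b) Equivalents: 14,890 g ÷ 50 g/eq = 297.8 eq.
(b) Each mole of Na₂CO₃ supplies 2 eq, so 297.8 / 2 = 148.9 mol.
(b) Mass: 148.9 mol × 106 g/mol = 15,790 g.

(a) 27.6 kg; (b) 15.8 kg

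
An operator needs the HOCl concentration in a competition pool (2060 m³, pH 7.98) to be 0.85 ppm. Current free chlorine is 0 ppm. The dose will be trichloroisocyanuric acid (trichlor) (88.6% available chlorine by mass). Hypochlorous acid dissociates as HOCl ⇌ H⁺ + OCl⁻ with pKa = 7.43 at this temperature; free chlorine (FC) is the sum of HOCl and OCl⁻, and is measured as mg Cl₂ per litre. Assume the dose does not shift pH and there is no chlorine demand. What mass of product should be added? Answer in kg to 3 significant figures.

8.99 kg

Volume: 2060 m³ = 2,060,000 L.
[OCl⁻]/[HOCl] = 10^(pH − pKa) = 10^(7.98 − 7.43) = 3.548; fraction as HOCl = 1/(1 + 3.548) = 0.2199.
Free chlorine required for 0.85 ppm HOCl: 0.85 / 0.2199 = 3.866 ppm.
FC to add: 3.866 − 0 = 3.866 mg/L as Cl₂.
Cl₂ equivalent: 3.866 mg/L × 2,060,000 L = 7964 g.
Product at 88.6% available Cl: 7964 / 0.886 = 8988 g.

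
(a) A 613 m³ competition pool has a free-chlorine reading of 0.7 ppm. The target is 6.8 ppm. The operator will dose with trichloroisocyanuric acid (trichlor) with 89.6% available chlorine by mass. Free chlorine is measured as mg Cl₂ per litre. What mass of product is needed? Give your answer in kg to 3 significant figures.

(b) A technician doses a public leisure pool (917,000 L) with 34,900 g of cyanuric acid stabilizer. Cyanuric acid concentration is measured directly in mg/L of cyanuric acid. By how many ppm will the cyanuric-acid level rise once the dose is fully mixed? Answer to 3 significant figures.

(a) Volume: 613 m³ = 613,000 L.
(a) Chlorine deficit: 6.8 − 0.7 = 6.1 ppm = 6.1 mg/L as Cl₂.
(a) Cl₂ equivalent needed: 6.1 mg/L × 613,000 L = 3,739,000 mg = 3739 g.
(a) Product at 89.6% available chlorine: 3739 / 0.896 = 4173 g.

(b) Rise: 34,900 g / 917,000 L × 1000 = 38.06 mg/L.

(a) 4.17 kg; (b) 38.1 ppm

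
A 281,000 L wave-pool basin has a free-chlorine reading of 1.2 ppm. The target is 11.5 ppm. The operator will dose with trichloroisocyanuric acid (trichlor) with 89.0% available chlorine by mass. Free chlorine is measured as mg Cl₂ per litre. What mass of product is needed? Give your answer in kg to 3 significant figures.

Chlorine deficit: 11.5 − 1.2 = 10.3 ppm = 10.3 mg/L as Cl₂.
Cl₂ equivalent needed: 10.3 mg/L × 281,000 L = 2,894,000 mg = 2894 g.
Product at 89.0% available chlorine: 2894 / 0.89 = 3252 g.

3.25 kg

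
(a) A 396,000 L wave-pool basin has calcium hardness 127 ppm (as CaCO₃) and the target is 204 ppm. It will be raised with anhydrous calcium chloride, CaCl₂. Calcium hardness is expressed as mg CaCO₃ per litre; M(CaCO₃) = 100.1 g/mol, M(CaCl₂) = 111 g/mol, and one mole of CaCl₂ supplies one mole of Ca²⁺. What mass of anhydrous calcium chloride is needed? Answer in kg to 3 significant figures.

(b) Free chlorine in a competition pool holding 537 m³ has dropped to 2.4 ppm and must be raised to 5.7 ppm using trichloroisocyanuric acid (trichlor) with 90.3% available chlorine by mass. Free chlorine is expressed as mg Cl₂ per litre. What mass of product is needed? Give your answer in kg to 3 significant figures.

(a) Hardness to add: (204 − 127) = 77 mg/L as CaCO₃ × 396,000 L = 30,490 g as CaCO₃.
(a) Moles of Ca²⁺ (1 mol Ca²⁺ ≡ 1 mol CaCO₃): 30,490 / 100.1 g/mol = 304.6 mol.
(a) Mass of CaCl₂: 304.6 × 111 = 33,810 g.

(b) Volume: 537 m³ = 537,000 L.
(b) Chlorine deficit: 5.7 − 2.4 = 3.3 ppm = 3.3 mg/L as Cl₂.
(b) Cl₂ equivalent needed: 3.3 mg/L × 537,000 L = 1,772,000 mg = 1772 g.
(b) Product at 90.3% available chlorine: 1772 / 0.903 = 1962 g.

(a) 33.8 kg; (b) 1.96 kg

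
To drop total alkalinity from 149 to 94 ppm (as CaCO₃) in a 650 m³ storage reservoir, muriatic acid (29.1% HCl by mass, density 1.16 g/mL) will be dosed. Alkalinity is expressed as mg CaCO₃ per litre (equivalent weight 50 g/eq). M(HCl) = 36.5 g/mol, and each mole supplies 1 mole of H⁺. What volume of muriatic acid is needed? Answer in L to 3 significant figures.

77.3 L

Volume: 650 m³ = 650,000 L.
Alkalinity to neutralize: (149 − 94) = 55 mg/L as CaCO₃ × 650,000 L = 35,750 g as CaCO₃.
Equivalents of H⁺ required: 35,750 ÷ 50 g/eq = 715 eq = 715 mol HCl.
Mass of HCl: 715 × 36.5 = 26,100 g.
Mass of 29.1% solution: 26,100 / 0.291 = 89,680 g.
Volume: 89,680 g ÷ 1.16 g/mL = 77,310 mL.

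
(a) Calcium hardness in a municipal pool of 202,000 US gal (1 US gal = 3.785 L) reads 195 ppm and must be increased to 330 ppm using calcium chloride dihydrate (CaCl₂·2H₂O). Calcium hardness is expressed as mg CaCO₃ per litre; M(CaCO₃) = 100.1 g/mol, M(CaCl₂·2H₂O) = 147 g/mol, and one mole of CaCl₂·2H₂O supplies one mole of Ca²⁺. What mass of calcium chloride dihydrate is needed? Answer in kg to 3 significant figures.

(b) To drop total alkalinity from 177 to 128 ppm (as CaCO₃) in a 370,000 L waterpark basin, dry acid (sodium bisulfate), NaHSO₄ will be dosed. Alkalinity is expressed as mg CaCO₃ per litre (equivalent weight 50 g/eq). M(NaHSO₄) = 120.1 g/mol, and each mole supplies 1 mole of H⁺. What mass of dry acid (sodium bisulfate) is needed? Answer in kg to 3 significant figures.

(a) Volume: 202,000 US gal × 3.785 L/gal = 764,570 L.
(a) Hardness to add: (330 − 195) = 135 mg/L as CaCO₃ × 764,570 L = 103,200 g as CaCO₃.
(a) Moles of Ca²⁺ (1 mol Ca²⁺ ≡ 1 mol CaCO₃): 103,200 / 100.1 g/mol = 1031 mol.
(a) Mass of CaCl₂·2H₂O: 1031 × 147 = 151,600 g.

(b) Alkalinity to neutralize: (177 − 128) = 49 mg/L as CaCO₃ × 370,000 L = 18,130 g as CaCO₃.
(b) Equivalents of H⁺ required: 18,130 ÷ 50 g/eq = 362.6 eq = 362.6 mol NaHSO₄.
(b) Mass of NaHSO₄: 362.6 × 120.1 = 43,550 g.

(a) 152 kg; (b) 43.5 kg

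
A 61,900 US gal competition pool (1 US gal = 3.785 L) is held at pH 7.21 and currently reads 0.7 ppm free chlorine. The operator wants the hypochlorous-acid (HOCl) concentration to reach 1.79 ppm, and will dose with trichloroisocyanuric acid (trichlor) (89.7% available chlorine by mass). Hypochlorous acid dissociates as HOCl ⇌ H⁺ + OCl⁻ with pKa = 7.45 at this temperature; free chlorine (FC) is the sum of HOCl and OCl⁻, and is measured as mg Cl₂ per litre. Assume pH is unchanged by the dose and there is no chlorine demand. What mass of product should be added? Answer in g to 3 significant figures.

Volume: 61,900 US gal × 3.785 L/gal = 234,292 L.
[OCl⁻]/[HOCl] = 10^(pH − pKa) = 10^(7.21 − 7.45) = 0.5754; fraction as HOCl = 1/(1 + 0.5754) = 0.6347.
Free chlorine required for 1.79 ppm HOCl: 1.79 / 0.6347 = 2.82 ppm.
FC to add: 2.82 − 0.7 = 2.12 mg/L as Cl₂.
Cl₂ equivalent: 2.12 mg/L × 234,292 L = 496.7 g.
Product at 89.7% available Cl: 496.7 / 0.897 = 553.7 g.

554 g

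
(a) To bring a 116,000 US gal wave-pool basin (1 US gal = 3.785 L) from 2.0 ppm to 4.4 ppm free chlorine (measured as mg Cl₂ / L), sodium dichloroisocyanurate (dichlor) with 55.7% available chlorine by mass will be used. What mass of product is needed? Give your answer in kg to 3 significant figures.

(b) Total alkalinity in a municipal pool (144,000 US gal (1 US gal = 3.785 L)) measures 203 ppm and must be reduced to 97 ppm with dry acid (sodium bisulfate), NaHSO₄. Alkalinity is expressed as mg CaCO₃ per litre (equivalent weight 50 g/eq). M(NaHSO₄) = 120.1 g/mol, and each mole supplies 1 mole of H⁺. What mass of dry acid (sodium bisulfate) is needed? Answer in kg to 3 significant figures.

(a) 1.89 kg; (b) 139 kg

(a) Volume: 116,000 US gal × 3.785 L/gal = 439,060 L.
(a) Chlorine deficit: 4.4 − 2.0 = 2.4 ppm = 2.4 mg/L as Cl₂.
(a) Cl₂ equivalent needed: 2.4 mg/L × 439,060 L = 1,054,000 mg = 1054 g.
(a) Product at 55.7% available chlorine: 1054 / 0.557 = 1892 g.

(b) Volume: 144,000 US gal × 3.785 L/gal = 545,040 L.
(b) Alkalinity to neutralize: (203 − 97) = 106 mg/L as CaCO₃ × 545,040 L = 57,770 g as CaCO₃.
(b) Equivalents of H⁺ required: 57,770 ÷ 50 g/eq = 1155 eq = 1155 mol NaHSO₄.
(b) Mass of NaHSO₄: 1155 × 120.1 = 138,800 g.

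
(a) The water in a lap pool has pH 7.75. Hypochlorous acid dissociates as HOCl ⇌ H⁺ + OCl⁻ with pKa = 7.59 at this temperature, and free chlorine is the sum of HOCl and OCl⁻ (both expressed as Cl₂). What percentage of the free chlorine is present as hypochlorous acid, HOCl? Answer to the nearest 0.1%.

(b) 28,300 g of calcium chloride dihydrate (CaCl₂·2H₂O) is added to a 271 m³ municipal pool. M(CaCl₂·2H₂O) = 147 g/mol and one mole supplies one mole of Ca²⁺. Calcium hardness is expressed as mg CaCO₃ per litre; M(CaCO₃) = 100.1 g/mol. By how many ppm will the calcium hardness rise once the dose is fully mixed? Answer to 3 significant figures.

(a) 40.9%; (b) 71.1 ppm

(a) [OCl⁻]/[HOCl] = 10^(pH − pKa) = 10^(7.75 − 7.59) = 10^0.16 = 1.445.
(a) Fraction as HOCl = 1 / (1 + 1.445) = 0.4089.

(b) Volume: 271 m³ = 271,000 L.
(b) Moles of Ca²⁺: 28,300 g ÷ 147 g/mol = 192.5 mol.
(b) As CaCO₃: 192.5 mol × 100.1 g/mol = 19,270 g.
(b) Rise: 19,270 g / 271,000 L × 1000 = 71.11 mg/L.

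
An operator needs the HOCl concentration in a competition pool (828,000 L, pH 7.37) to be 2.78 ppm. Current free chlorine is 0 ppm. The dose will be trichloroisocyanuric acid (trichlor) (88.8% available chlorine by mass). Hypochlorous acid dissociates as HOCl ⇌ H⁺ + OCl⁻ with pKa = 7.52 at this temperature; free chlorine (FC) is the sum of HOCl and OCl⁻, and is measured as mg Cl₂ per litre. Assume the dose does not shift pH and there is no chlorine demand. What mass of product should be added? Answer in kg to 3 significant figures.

[OCl⁻]/[HOCl] = 10^(pH − pKa) = 10^(7.37 − 7.52) = 0.7079; fraction as HOCl = 1/(1 + 0.7079) = 0.5855.
Free chlorine required for 2.78 ppm HOCl: 2.78 / 0.5855 = 4.748 ppm.
FC to add: 4.748 − 0 = 4.748 mg/L as Cl₂.
Cl₂ equivalent: 4.748 mg/L × 828,000 L = 3931 g.
Product at 88.8% available Cl: 3931 / 0.888 = 4427 g.

4.43 kg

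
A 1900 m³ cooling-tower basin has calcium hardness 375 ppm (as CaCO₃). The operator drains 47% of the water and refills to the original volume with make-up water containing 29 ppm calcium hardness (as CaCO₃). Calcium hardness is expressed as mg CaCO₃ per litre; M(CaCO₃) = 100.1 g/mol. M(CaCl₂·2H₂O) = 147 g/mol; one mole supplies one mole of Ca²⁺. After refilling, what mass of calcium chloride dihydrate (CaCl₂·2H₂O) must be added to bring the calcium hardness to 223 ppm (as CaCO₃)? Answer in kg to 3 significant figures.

29.6 kg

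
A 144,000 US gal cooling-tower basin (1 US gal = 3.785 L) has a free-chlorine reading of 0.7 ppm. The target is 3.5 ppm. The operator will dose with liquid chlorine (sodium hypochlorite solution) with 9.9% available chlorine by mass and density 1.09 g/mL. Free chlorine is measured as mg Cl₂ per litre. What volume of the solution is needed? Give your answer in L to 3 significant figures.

14.1 L

Volume: 144,000 US gal × 3.785 L/gal = 545,040 L.
Chlorine deficit: 3.5 − 0.7 = 2.8 ppm = 2.8 mg/L as Cl₂.
Cl₂ equivalent needed: 2.8 mg/L × 545,040 L = 1,526,000 mg = 1526 g.
Product at 9.9% available chlorine: 1526 / 0.099 = 15,420 g.
Volume at density 1.09 g/mL: 15,420 g ÷ 1.09 g/mL = 14,140 mL.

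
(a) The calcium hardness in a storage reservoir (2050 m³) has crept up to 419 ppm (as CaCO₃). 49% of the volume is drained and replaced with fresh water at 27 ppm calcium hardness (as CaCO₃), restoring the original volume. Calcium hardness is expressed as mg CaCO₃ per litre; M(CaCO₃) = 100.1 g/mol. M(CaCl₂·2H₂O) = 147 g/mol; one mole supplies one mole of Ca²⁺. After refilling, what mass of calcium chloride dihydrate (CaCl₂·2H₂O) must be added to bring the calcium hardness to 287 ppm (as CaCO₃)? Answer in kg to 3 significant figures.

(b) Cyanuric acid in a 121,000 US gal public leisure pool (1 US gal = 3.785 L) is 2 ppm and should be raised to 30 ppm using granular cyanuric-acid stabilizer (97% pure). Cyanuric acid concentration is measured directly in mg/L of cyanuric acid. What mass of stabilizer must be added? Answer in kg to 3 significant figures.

(a) 181 kg; (b) 13.2 kg

(a) Volume: 2050 m³ = 2,050,000 L.
(a) After draining 49% and refilling: 419 × 0.51 + 27 × 0.49 = 226.92 ppm.
(a) Deficit to target: 287 − 226.92 = 60.08 mg/L.
(a) As CaCO₃: 60.08 mg/L × 2,050,000 L = 123,200 g; ÷ 100.1 = 1230 mol Ca²⁺.
(a) Mass: 1230 × 147 = 180,900 g.

(b) Volume: 121,000 US gal × 3.785 L/gal = 457,985 L.
(b) CYA to add: (30 − 2) = 28 mg/L × 457,985 L = 12,820 g cyanuric acid.
(b) At 97% purity: 12,820 / 0.97 = 13,220 g product.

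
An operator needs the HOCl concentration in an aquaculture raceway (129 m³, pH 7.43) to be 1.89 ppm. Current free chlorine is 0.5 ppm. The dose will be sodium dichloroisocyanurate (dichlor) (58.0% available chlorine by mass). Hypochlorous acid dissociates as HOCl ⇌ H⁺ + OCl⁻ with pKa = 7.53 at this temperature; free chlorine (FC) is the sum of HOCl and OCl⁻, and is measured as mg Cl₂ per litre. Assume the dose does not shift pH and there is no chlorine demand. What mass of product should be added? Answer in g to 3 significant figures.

Volume: 129 m³ = 129,000 L.
[OCl⁻]/[HOCl] = 10^(pH − pKa) = 10^(7.43 − 7.53) = 0.7943; fraction as HOCl = 1/(1 + 0.7943) = 0.5573.
Free chlorine required for 1.89 ppm HOCl: 1.89 / 0.5573 = 3.391 ppm.
FC to add: 3.391 − 0.5 = 2.891 mg/L as Cl₂.
Cl₂ equivalent: 2.891 mg/L × 129,000 L = 373 g.
Product at 58.0% available Cl: 373 / 0.58 = 643.1 g.

643 g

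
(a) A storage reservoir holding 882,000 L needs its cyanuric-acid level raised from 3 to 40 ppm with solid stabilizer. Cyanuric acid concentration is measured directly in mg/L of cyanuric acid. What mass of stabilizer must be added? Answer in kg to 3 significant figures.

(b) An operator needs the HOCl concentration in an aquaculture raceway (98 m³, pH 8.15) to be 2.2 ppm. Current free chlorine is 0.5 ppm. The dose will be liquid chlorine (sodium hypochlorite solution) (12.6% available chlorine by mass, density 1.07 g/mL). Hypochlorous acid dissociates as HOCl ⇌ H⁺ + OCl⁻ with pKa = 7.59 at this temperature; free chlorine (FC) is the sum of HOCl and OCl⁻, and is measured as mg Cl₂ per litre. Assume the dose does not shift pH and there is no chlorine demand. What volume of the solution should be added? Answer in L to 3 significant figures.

(a) 32.6 kg; (b) 7.04 L

(a) CYA to add: (40 − 3) = 37 mg/L × 882,000 L = 32,630 g cyanuric acid.

(b) Volume: 98 m³ = 98,000 L.
(b) [OCl⁻]/[HOCl] = 10^(pH − pKa) = 10^(8.15 − 7.59) = 3.631; fraction as HOCl = 1/(1 + 3.631) = 0.2159.
(b) Free chlorine required for 2.2 ppm HOCl: 2.2 / 0.2159 = 10.19 ppm.
(b) FC to add: 10.19 − 0.5 = 9.688 mg/L as Cl₂.
(b) Cl₂ equivalent: 9.688 mg/L × 98,000 L = 949.4 g.
(b) Product at 12.6% available Cl: 949.4 / 0.126 = 7535 g.
(b) Volume: 7535 g ÷ 1.07 g/mL = 7042 mL.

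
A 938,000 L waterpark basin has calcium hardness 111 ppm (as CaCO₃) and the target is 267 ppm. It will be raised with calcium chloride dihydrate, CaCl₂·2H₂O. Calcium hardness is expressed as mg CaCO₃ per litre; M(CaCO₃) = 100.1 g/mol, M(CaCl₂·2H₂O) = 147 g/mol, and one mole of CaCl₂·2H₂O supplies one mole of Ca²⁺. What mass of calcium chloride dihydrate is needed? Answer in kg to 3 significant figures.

215 kg

Hardness to add: (267 − 111) = 156 mg/L as CaCO₃ × 938,000 L = 146,300 g as CaCO₃.
Moles of Ca²⁺ (1 mol Ca²⁺ ≡ 1 mol CaCO₃): 146,300 / 100.1 g/mol = 1462 mol.
Mass of CaCl₂·2H₂O: 1462 × 147 = 214,900 g.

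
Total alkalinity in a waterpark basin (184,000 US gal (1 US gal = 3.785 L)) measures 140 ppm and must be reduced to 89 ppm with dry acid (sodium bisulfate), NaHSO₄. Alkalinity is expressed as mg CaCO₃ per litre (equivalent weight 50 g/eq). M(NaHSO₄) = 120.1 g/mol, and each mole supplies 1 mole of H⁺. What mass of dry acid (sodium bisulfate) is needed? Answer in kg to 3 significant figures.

Volume: 184,000 US gal × 3.785 L/gal = 696,440 L.
Alkalinity to neutralize: (140 − 89) = 51 mg/L as CaCO₃ × 696,440 L = 35,520 g as CaCO₃.
Equivalents of H⁺ required: 35,520 ÷ 50 g/eq = 710.4 eq = 710.4 mol NaHSO₄.
Mass of NaHSO₄: 710.4 × 120.1 = 85,320 g.

85.3 kg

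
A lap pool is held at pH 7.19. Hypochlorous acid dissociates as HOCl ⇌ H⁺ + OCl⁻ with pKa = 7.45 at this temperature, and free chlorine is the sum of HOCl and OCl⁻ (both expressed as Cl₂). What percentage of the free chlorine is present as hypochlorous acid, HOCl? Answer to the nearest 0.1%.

[OCl⁻]/[HOCl] = 10^(pH − pKa) = 10^(7.19 − 7.45) = 10^-0.26 = 0.5495.
Fraction as HOCl = 1 / (1 + 0.5495) = 0.6454.

64.5%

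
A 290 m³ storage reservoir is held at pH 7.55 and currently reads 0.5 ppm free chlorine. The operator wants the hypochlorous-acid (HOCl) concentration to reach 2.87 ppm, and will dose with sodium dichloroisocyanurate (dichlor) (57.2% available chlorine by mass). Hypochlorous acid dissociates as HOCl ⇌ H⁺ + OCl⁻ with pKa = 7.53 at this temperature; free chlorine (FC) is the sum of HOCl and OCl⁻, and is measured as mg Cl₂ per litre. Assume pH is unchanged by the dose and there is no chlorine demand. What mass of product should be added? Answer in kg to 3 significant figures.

2.73 kg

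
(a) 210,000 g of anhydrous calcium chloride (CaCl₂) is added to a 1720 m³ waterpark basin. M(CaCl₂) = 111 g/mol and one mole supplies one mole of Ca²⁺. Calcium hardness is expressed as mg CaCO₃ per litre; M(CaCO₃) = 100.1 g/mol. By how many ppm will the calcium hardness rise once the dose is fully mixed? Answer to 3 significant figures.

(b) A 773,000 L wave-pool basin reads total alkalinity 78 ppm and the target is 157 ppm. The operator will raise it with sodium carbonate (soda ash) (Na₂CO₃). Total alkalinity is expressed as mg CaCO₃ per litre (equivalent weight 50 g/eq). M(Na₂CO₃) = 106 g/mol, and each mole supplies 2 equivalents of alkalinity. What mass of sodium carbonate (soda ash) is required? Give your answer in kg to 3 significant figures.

(a) Volume: 1720 m³ = 1,720,000 L.
(a) Moles of Ca²⁺: 210,000 g ÷ 111 g/mol = 1892 mol.
(a) As CaCO₃: 1892 mol × 100.1 g/mol = 189,400 g.
(a) Rise: 189,400 g / 1,720,000 L × 1000 = 110.1 mg/L.

(b) Alkalinity to add: (157 − 78) = 79 mg/L as CaCO₃ × 773,000 L = 61,070 g as CaCO₃.
(b) Equivalents: 61,070 g ÷ 50 g/eq = 1221 eq.
(b) Each mole of Na₂CO₃ supplies 2 eq, so 1221 / 2 = 610.7 mol.
(b) Mass: 610.7 mol × 106 g/mol = 64,730 g.

(a) 110 ppm; (b) 64.7 kg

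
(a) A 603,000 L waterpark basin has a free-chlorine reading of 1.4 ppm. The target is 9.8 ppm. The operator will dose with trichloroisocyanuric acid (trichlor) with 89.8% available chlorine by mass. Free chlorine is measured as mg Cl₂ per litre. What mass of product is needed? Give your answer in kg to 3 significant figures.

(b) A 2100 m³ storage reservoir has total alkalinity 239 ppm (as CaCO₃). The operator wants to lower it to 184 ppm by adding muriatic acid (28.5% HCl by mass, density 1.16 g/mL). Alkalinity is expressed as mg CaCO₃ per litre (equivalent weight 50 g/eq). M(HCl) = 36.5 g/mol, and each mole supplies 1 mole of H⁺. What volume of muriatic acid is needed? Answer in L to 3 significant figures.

(a) Chlorine deficit: 9.8 − 1.4 = 8.4 ppm = 8.4 mg/L as Cl₂.
(a) Cl₂ equivalent needed: 8.4 mg/L × 603,000 L = 5,065,000 mg = 5065 g.
(a) Product at 89.8% available chlorine: 5065 / 0.898 = 5641 g.

(b) Volume: 2100 m³ = 2,100,000 L.
(b) Alkalinity to neutralize: (239 − 184) = 55 mg/L as CaCO₃ × 2,100,000 L = 115,500 g as CaCO₃.
(b) Equivalents of H⁺ required: 115,500 ÷ 50 g/eq = 2310 eq = 2310 mol HCl.
(b) Mass of HCl: 2310 × 36.5 = 84,320 g.
(b) Mass of 28.5% solution: 84,320 / 0.285 = 295,800 g.
(b) Volume: 295,800 g ÷ 1.16 g/mL = 255,000 mL.

(a) 5.64 kg; (b) 255 L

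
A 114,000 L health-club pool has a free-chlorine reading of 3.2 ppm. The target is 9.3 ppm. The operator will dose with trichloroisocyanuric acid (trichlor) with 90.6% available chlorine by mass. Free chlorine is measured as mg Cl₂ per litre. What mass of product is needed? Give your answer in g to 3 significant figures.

768 g

Chlorine deficit: 9.3 − 3.2 = 6.1 ppm = 6.1 mg/L as Cl₂.
Cl₂ equivalent needed: 6.1 mg/L × 114,000 L = 695,400 mg = 695.4 g.
Product at 90.6% available chlorine: 695.4 / 0.906 = 767.5 g.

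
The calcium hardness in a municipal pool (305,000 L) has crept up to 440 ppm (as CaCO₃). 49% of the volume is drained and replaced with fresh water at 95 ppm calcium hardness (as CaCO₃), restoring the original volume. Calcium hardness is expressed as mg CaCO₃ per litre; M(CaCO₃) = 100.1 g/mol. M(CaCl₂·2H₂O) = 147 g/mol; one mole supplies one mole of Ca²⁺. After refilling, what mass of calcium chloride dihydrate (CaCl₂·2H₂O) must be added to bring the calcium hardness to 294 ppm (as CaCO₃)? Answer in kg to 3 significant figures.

10.3 kg

After draining 49% and refilling: 440 × 0.51 + 95 × 0.49 = 270.95 ppm.
Deficit to target: 294 − 270.95 = 23.05 mg/L.
As CaCO₃: 23.05 mg/L × 305,000 L = 7030 g; ÷ 100.1 = 70.23 mol Ca²⁺.
Mass: 70.23 × 147 = 10,320 g.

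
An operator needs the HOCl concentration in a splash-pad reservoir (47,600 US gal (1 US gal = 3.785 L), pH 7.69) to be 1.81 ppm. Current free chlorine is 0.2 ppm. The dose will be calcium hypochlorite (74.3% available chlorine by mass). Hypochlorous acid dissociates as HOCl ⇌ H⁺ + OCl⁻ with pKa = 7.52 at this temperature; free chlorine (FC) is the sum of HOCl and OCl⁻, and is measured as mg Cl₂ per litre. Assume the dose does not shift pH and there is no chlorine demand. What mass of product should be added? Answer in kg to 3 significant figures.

1.04 kg

Volume: 47,600 US gal × 3.785 L/gal = 180,166 L.
[OCl⁻]/[HOCl] = 10^(pH − pKa) = 10^(7.69 − 7.52) = 1.479; fraction as HOCl = 1/(1 + 1.479) = 0.4034.
Free chlorine required for 1.81 ppm HOCl: 1.81 / 0.4034 = 4.487 ppm.
FC to add: 4.487 − 0.2 = 4.287 mg/L as Cl₂.
Cl₂ equivalent: 4.287 mg/L × 180,166 L = 772.4 g.
Product at 74.3% available Cl: 772.4 / 0.743 = 1040 g.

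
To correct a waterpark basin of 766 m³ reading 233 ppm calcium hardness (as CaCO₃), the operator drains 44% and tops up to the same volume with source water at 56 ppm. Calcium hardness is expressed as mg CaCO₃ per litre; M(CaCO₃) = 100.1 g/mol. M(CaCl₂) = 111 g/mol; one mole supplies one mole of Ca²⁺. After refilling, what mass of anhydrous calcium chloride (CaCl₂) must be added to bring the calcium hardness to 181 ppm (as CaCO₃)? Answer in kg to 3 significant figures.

Volume: 766 m³ = 766,000 L.
After draining 44% and refilling: 233 × 0.56 + 56 × 0.44 = 155.12 ppm.
Deficit to target: 181 − 155.12 = 25.88 mg/L.
As CaCO₃: 25.88 mg/L × 766,000 L = 19,820 g; ÷ 100.1 = 198 mol Ca²⁺.
Mass: 198 × 111 = 21,980 g.

22.0 kg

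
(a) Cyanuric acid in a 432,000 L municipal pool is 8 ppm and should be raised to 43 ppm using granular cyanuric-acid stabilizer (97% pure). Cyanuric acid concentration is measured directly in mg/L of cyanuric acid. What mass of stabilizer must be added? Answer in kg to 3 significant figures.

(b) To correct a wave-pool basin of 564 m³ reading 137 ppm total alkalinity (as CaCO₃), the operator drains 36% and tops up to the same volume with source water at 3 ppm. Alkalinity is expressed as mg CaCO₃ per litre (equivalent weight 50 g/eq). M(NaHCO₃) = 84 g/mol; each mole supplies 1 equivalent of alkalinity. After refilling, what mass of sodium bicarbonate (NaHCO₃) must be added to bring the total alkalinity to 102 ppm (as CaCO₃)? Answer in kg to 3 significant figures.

(a) 15.6 kg; (b) 12.5 kg

(a) CYA to add: (43 − 8) = 35 mg/L × 432,000 L = 15,120 g cyanuric acid.
(a) At 97% purity: 15,120 / 0.97 = 15,590 g product.

(b) Volume: 564 m³ = 564,000 L.
(b) After draining 36% and refilling: 137 × 0.64 + 3 × 0.36 = 88.76 ppm.
(b) Deficit to target: 102 − 88.76 = 13.24 mg/L.
(b) As CaCO₃: 13.24 mg/L × 564,000 L = 7467 g; ÷ 50 g/eq ÷ 1 = 149.3 mol NaHCO₃.
(b) Mass: 149.3 × 84 = 12,550 g.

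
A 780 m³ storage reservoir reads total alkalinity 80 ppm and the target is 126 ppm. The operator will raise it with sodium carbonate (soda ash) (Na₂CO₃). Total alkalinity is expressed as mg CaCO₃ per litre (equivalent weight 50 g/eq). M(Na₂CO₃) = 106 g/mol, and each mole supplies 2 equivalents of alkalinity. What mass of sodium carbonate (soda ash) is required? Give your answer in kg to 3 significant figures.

38.0 kg

Volume: 780 m³ = 780,000 L.
Alkalinity to add: (126 − 80) = 46 mg/L as CaCO₃ × 780,000 L = 35,880 g as CaCO₃.
Equivalents: 35,880 g ÷ 50 g/eq = 717.6 eq.
Each mole of Na₂CO₃ supplies 2 eq, so 717.6 / 2 = 358.8 mol.
Mass: 358.8 mol × 106 g/mol = 38,030 g.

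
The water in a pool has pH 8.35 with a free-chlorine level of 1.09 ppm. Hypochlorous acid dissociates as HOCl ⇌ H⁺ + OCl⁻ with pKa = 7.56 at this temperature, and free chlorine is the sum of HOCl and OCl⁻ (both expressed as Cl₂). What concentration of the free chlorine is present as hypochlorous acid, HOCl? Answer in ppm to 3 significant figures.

0.152 ppm

[OCl⁻]/[HOCl] = 10^(pH − pKa) = 10^(8.35 − 7.56) = 10^0.79 = 6.166.
Fraction as HOCl = 1 / (1 + 6.166) = 0.1395.
HOCl = 0.1395 × 1.09 ppm = 0.1521 ppm.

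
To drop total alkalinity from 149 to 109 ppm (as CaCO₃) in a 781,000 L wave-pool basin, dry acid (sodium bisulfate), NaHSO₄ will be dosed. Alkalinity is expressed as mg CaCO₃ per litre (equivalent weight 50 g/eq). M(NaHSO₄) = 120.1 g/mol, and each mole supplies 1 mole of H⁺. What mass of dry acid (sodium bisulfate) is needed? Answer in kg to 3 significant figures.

Alkalinity to neutralize: (149 − 109) = 40 mg/L as CaCO₃ × 781,000 L = 31,240 g as CaCO₃.
Equivalents of H⁺ required: 31,240 ÷ 50 g/eq = 624.8 eq = 624.8 mol NaHSO₄.
Mass of NaHSO₄: 624.8 × 120.1 = 75,040 g.

75.0 kg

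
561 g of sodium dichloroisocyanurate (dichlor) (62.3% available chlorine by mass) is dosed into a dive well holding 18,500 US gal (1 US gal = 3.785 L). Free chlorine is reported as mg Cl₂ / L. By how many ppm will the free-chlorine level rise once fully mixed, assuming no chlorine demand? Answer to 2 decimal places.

4.99 ppm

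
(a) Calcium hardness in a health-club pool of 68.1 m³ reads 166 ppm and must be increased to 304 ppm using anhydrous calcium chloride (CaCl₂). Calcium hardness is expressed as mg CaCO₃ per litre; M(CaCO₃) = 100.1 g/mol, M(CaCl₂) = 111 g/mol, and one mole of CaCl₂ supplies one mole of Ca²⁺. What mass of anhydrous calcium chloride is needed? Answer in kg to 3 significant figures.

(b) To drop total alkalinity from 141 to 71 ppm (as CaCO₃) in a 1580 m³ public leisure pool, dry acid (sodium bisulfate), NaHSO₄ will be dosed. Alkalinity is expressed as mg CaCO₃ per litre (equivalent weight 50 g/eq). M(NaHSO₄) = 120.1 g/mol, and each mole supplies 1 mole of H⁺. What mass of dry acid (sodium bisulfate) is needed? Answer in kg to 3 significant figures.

(a) 10.4 kg; (b) 266 kg

(a) Volume: 68.1 m³ = 68,100 L.
(a) Hardness to add: (304 − 166) = 138 mg/L as CaCO₃ × 68,100 L = 9398 g as CaCO₃.
(a) Moles of Ca²⁺ (1 mol Ca²⁺ ≡ 1 mol CaCO₃): 9398 / 100.1 g/mol = 93.88 mol.
(a) Mass of CaCl₂: 93.88 × 111 = 10,420 g.

(b) Volume: 1580 m³ = 1,580,000 L.
(b) Alkalinity to neutralize: (141 − 71) = 70 mg/L as CaCO₃ × 1,580,000 L = 110,600 g as CaCO₃.
(b) Equivalents of H⁺ required: 110,600 ÷ 50 g/eq = 2212 eq = 2212 mol NaHSO₄.
(b) Mass of NaHSO₄: 2212 × 120.1 = 265,700 g.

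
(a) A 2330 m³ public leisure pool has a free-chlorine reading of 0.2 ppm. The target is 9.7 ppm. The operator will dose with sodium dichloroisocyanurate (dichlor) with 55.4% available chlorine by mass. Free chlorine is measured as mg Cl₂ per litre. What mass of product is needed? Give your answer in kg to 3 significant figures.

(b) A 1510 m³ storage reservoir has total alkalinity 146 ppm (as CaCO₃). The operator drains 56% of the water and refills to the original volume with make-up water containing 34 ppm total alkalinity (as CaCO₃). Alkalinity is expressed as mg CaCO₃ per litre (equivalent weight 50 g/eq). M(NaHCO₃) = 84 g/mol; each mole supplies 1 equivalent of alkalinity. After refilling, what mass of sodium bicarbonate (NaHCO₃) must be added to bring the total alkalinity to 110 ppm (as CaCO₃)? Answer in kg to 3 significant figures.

(a) 40.0 kg; (b) 67.8 kg

(a) Volume: 2330 m³ = 2,330,000 L.
(a) Chlorine deficit: 9.7 − 0.2 = 9.5 ppm = 9.5 mg/L as Cl₂.
(a) Cl₂ equivalent needed: 9.5 mg/L × 2,330,000 L = 22,140,000 mg = 22,140 g.
(a) Product at 55.4% available chlorine: 22,140 / 0.554 = 39,950 g.

(b) Volume: 1510 m³ = 1,510,000 L.
(b) After draining 56% and refilling: 146 × 0.44 + 34 × 0.56 = 83.28 ppm.
(b) Deficit to target: 110 − 83.28 = 26.72 mg/L.
(b) As CaCO₃: 26.72 mg/L × 1,510,000 L = 40,350 g; ÷ 50 g/eq ÷ 1 = 806.9 mol NaHCO₃.
(b) Mass: 806.9 × 84 = 67,780 g.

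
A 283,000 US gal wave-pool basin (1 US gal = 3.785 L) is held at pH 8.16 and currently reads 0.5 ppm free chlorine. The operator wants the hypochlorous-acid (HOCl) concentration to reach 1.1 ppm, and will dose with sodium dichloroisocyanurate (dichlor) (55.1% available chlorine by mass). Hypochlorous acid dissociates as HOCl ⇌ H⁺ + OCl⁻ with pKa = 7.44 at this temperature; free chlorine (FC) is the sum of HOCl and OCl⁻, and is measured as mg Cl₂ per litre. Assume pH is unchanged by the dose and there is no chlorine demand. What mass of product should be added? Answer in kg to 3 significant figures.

Volume: 283,000 US gal × 3.785 L/gal = 1,071,155 L.
[OCl⁻]/[HOCl] = 10^(pH − pKa) = 10^(8.16 − 7.44) = 5.248; fraction as HOCl = 1/(1 + 5.248) = 0.16.
Free chlorine required for 1.1 ppm HOCl: 1.1 / 0.16 = 6.873 ppm.
FC to add: 6.873 − 0.5 = 6.373 mg/L as Cl₂.
Cl₂ equivalent: 6.373 mg/L × 1,071,155 L = 6826 g.
Product at 55.1% available Cl: 6826 / 0.551 = 12,390 g.

12.4 kg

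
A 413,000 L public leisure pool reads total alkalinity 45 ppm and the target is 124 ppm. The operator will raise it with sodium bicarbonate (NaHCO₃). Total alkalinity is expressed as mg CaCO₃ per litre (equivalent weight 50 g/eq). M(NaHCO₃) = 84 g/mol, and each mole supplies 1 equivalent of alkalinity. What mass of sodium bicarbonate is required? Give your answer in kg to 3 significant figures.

54.8 kg

Alkalinity to add: (124 − 45) = 79 mg/L as CaCO₃ × 413,000 L = 32,630 g as CaCO₃.
Equivalents: 32,630 g ÷ 50 g/eq = 652.5 eq.
NaHCO₃ supplies 1 eq per mole → 652.5 mol.
Mass: 652.5 mol × 84 g/mol = 54,810 g.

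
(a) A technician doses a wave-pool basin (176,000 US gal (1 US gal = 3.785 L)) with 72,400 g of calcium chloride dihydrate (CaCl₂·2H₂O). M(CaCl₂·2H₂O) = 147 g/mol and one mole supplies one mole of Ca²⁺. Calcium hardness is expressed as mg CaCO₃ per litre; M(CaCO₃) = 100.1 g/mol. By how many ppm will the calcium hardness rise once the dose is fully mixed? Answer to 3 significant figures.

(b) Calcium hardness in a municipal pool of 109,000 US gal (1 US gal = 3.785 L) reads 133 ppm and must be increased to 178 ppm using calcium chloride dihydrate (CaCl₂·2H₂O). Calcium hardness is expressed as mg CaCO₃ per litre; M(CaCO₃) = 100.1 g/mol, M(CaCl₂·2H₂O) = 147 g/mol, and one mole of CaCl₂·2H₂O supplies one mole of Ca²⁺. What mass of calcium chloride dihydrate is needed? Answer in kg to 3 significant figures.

(a) 74.0 ppm; (b) 27.3 kg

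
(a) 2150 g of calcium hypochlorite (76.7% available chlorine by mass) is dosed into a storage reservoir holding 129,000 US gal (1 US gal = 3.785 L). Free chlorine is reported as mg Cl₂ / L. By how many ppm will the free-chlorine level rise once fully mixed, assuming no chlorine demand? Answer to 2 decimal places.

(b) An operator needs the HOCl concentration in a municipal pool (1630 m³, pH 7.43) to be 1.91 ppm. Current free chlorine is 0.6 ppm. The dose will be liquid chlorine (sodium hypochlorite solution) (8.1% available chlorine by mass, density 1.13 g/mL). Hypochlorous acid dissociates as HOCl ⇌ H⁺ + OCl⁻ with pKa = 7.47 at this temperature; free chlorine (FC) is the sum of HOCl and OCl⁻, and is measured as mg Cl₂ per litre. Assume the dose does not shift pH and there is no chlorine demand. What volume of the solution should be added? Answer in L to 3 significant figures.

(a) 3.38 ppm; (b) 54.4 L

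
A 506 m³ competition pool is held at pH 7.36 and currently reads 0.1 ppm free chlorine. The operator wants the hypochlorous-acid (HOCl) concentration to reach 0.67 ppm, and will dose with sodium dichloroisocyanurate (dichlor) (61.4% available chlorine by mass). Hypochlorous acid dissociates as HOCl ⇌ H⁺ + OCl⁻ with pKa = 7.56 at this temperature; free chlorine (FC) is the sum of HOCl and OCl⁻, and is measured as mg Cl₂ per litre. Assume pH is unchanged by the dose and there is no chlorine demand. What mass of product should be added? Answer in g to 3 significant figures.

Volume: 506 m³ = 506,000 L.
[OCl⁻]/[HOCl] = 10^(pH − pKa) = 10^(7.36 − 7.56) = 0.631; fraction as HOCl = 1/(1 + 0.631) = 0.6131.
Free chlorine required for 0.67 ppm HOCl: 0.67 / 0.6131 = 1.093 ppm.
FC to add: 1.093 − 0.1 = 0.9927 mg/L as Cl₂.
Cl₂ equivalent: 0.9927 mg/L × 506,000 L = 502.3 g.
Product at 61.4% available Cl: 502.3 / 0.614 = 818.1 g.

818 g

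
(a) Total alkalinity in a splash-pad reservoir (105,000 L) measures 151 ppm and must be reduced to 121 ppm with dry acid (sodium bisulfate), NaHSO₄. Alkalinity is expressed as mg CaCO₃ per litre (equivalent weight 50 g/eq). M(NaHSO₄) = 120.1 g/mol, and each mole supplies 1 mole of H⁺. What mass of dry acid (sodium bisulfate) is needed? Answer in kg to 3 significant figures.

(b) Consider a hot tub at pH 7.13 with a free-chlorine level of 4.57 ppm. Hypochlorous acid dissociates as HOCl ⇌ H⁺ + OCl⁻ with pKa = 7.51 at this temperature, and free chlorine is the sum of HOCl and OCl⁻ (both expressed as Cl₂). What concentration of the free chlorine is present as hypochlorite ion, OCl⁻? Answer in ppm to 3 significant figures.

(a) 7.57 kg; (b) 1.34 ppm

(a) Alkalinity to neutralize: (151 − 121) = 30 mg/L as CaCO₃ × 105,000 L = 3150 g as CaCO₃.
(a) Equivalents of H⁺ required: 3150 ÷ 50 g/eq = 63 eq = 63 mol NaHSO₄.
(a) Mass of NaHSO₄: 63 × 120.1 = 7566 g.

(b) [OCl⁻]/[HOCl] = 10^(pH − pKa) = 10^(7.13 − 7.51) = 10^-0.38 = 0.4169.
(b) Fraction as HOCl = 1 / (1 + 0.4169) = 0.7058.
(b) OCl⁻ = (1 − 0.7058) × 4.57 ppm = 1.345 ppm.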